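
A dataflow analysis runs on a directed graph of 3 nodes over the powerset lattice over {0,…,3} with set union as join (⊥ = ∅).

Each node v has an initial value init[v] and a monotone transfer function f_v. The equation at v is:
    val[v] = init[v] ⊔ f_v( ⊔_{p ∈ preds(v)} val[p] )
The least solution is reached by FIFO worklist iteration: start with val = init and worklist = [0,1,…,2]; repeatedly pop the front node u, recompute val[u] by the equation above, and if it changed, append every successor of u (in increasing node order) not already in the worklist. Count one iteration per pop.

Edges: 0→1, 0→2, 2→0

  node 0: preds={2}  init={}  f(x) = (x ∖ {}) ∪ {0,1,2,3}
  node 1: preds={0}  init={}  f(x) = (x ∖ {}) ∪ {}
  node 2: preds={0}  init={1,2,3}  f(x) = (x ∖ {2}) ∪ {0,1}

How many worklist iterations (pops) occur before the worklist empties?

Worklist (4 pops):
  #1 pop 0: in={1,2,3} → {0,1,2,3} (was {}); enqueue []
  #2 pop 1: in={0,1,2,3} → {0,1,2,3} (was {}); enqueue []
  #3 pop 2: in={0,1,2,3} → {0,1,2,3} (was {1,2,3}); enqueue [0]
  #4 pop 0: in={0,1,2,3} → {0,1,2,3} (no change)

Fixpoint:
  val[0] = {0,1,2,3}
  val[1] = {0,1,2,3}
  val[2] = {0,1,2,3}

4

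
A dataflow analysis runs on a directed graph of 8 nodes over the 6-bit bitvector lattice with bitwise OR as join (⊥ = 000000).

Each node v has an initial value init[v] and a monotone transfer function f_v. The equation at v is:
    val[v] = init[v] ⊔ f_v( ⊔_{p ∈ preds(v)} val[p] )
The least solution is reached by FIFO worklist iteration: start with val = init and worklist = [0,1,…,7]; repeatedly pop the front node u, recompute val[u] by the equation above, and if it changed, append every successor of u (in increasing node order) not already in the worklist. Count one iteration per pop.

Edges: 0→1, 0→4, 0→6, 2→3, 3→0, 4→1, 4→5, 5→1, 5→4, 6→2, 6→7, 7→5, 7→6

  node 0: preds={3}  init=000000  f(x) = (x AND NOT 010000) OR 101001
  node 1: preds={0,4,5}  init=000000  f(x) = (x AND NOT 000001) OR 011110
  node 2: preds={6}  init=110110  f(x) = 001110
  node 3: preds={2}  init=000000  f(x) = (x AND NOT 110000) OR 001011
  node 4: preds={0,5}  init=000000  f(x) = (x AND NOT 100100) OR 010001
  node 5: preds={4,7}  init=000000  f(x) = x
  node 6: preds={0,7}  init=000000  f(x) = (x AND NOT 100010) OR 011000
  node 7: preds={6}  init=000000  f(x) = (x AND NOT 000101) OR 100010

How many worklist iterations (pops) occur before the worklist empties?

Iteration log — 18 steps:
  step 1. node 0  ⊔preds=000000  new=101001  old=000000  +wl: 
  step 2. node 1  ⊔preds=101001  new=111110  old=000000  +wl: 
  step 3. node 2  ⊔preds=000000  new=111110  old=110110  +wl: 
  step 4. node 3  ⊔preds=111110  new=001111  old=000000  +wl: 0
  step 5. node 4  ⊔preds=101001  new=011001  old=000000  +wl: 1
  step 6. node 5  ⊔preds=011001  new=011001  old=000000  +wl: 4
  step 7. node 6  ⊔preds=101001  new=011001  old=000000  +wl: 2
  step 8. node 7  ⊔preds=011001  new=111010  old=000000  +wl: 5,6
  step 9. node 0  ⊔preds=001111  new=101111  old=101001  +wl: 
  step 10. node 1  ⊔preds=111111  new=111110  stable
  step 11. node 4  ⊔preds=111111  new=011011  old=011001  +wl: 1
  step 12. node 2  ⊔preds=011001  new=111110  stable
  step 13. node 5  ⊔preds=111011  new=111011  old=011001  +wl: 4
  step 14. node 6  ⊔preds=111111  new=011101  old=011001  +wl: 2,7
  step 15. node 1  ⊔preds=111111  new=111110  stable
  step 16. node 4  ⊔preds=111111  new=011011  stable
  step 17. node 2  ⊔preds=011101  new=111110  stable
  step 18. node 7  ⊔preds=011101  new=111010  stable

Least fixpoint reached:
  node 0: 101111
  node 1: 111110
  node 2: 111110
  node 3: 001111
  node 4: 011011
  node 5: 111011
  node 6: 011101
  node 7: 111010

18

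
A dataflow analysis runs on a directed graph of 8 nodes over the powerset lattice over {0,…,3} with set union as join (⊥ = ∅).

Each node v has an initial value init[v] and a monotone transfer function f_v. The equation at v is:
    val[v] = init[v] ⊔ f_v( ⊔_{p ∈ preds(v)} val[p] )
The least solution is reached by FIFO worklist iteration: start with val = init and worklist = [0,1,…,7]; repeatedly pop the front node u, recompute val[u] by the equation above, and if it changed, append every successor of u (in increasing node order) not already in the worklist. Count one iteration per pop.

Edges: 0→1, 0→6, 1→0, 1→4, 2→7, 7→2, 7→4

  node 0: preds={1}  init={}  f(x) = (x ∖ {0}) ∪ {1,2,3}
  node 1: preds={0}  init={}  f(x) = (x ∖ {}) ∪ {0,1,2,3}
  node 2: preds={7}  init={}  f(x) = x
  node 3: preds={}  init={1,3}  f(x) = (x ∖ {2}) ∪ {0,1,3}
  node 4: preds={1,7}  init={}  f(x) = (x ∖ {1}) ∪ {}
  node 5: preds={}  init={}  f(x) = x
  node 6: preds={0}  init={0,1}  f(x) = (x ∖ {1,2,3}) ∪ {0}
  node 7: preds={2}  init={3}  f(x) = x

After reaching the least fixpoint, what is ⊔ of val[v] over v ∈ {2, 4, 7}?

{0,2,3}

Worklist (9 pops):
  #1 pop 0: in={} → {1,2,3} (was {}); enqueue []
  #2 pop 1: in={1,2,3} → {0,1,2,3} (was {}); enqueue [0]
  #3 pop 2: in={3} → {3} (was {}); enqueue []
  #4 pop 3: in={} → {0,1,3} (was {1,3}); enqueue []
  #5 pop 4: in={0,1,2,3} → {0,2,3} (was {}); enqueue []
  #6 pop 5: in={} → {} (no change)
  #7 pop 6: in={1,2,3} → {0,1} (no change)
  #8 pop 7: in={3} → {3} (no change)
  #9 pop 0: in={0,1,2,3} → {1,2,3} (no change)

Fixpoint:
  val[0] = {1,2,3}
  val[1] = {0,1,2,3}
  val[2] = {3}
  val[3] = {0,1,3}
  val[4] = {0,2,3}
  val[5] = {}
  val[6] = {0,1}
  val[7] = {3}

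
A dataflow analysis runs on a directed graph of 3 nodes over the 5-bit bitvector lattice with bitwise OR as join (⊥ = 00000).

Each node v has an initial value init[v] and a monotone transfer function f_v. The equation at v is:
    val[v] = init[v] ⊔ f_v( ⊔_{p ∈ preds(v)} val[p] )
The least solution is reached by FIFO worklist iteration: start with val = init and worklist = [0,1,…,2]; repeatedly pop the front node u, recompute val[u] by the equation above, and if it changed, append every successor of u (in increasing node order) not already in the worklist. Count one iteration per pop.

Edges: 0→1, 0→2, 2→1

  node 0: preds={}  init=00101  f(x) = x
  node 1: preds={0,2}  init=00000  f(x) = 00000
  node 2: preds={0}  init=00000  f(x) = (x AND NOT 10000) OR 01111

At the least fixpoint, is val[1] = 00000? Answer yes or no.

Worklist (4 pops):
  #1 pop 0: in=00000 → 00101 (no change)
  #2 pop 1: in=00101 → 00000 (no change)
  #3 pop 2: in=00101 → 01111 (was 00000); enqueue [1]
  #4 pop 1: in=01111 → 00000 (no change)

Fixpoint:
  val[0] = 00101
  val[1] = 00000
  val[2] = 01111

yes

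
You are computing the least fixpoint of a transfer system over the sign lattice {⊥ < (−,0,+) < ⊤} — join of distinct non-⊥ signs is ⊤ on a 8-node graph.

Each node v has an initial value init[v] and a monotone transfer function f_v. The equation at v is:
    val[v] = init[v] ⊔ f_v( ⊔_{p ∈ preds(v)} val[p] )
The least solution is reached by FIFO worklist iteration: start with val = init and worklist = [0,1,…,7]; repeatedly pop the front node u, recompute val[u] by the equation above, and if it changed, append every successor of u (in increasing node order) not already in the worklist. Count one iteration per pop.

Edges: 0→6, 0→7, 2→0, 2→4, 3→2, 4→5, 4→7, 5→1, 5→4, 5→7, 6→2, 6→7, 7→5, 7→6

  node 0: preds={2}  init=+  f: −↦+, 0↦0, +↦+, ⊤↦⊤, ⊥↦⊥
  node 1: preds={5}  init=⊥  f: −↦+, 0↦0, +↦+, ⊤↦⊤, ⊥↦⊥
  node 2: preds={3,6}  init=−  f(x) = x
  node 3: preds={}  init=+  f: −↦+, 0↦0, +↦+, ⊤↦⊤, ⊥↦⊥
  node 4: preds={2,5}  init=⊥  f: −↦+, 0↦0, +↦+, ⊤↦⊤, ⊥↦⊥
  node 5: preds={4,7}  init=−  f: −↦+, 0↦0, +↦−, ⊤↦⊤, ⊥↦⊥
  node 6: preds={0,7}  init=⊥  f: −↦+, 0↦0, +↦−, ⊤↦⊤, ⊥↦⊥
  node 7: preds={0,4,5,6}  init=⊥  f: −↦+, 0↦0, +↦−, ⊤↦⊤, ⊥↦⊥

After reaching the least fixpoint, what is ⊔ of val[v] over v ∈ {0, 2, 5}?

Trace (16 dequeues):
  [1] u=0 | in − | out + | ==
  [2] u=1 | in − | out + | prev ⊥ | push {}
  [3] u=2 | in + | out ⊤ | prev − | push {0}
  [4] u=3 | in ⊥ | out + | ==
  [5] u=4 | in ⊤ | out ⊤ | prev ⊥ | push {}
  [6] u=5 | in ⊤ | out ⊤ | prev − | push {1,4}
  [7] u=6 | in + | out − | prev ⊥ | push {2}
  [8] u=7 | in ⊤ | out ⊤ | prev ⊥ | push {5,6}
  [9] u=0 | in ⊤ | out ⊤ | prev + | push {7}
  [10] u=1 | in ⊤ | out ⊤ | prev + | push {}
  [11] u=4 | in ⊤ | out ⊤ | ==
  [12] u=2 | in ⊤ | out ⊤ | ==
  [13] u=5 | in ⊤ | out ⊤ | ==
  [14] u=6 | in ⊤ | out ⊤ | prev − | push {2}
  [15] u=7 | in ⊤ | out ⊤ | ==
  [16] u=2 | in ⊤ | out ⊤ | ==

Converged values:
  [0] ⊤
  [1] ⊤
  [2] ⊤
  [3] +
  [4] ⊤
  [5] ⊤
  [6] ⊤
  [7] ⊤

⊤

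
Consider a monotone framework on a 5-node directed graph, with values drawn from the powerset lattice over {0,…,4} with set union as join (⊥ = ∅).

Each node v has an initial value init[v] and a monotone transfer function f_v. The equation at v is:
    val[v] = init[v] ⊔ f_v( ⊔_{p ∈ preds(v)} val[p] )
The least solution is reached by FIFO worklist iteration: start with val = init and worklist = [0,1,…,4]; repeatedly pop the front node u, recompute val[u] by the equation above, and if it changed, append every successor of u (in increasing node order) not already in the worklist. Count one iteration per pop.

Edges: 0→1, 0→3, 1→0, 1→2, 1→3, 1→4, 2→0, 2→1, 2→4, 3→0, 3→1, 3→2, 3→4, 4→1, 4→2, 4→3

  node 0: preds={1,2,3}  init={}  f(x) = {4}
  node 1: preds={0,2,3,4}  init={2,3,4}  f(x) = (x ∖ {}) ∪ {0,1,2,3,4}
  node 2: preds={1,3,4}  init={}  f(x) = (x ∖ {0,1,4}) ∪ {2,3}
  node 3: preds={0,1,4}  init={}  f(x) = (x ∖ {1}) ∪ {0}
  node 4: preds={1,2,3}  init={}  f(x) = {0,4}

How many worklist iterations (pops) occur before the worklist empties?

9

Iteration log — 9 steps:
  step 1. node 0  ⊔preds={2,3,4}  new={4}  old={}  +wl: 
  step 2. node 1  ⊔preds={4}  new={0,1,2,3,4}  old={2,3,4}  +wl: 0
  step 3. node 2  ⊔preds={0,1,2,3,4}  new={2,3}  old={}  +wl: 1
  step 4. node 3  ⊔preds={0,1,2,3,4}  new={0,2,3,4}  old={}  +wl: 2
  step 5. node 4  ⊔preds={0,1,2,3,4}  new={0,4}  old={}  +wl: 3
  step 6. node 0  ⊔preds={0,1,2,3,4}  new={4}  stable
  step 7. node 1  ⊔preds={0,2,3,4}  new={0,1,2,3,4}  stable
  step 8. node 2  ⊔preds={0,1,2,3,4}  new={2,3}  stable
  step 9. node 3  ⊔preds={0,1,2,3,4}  new={0,2,3,4}  stable

Least fixpoint reached:
  node 0: {4}
  node 1: {0,1,2,3,4}
  node 2: {2,3}
  node 3: {0,2,3,4}
  node 4: {0,4}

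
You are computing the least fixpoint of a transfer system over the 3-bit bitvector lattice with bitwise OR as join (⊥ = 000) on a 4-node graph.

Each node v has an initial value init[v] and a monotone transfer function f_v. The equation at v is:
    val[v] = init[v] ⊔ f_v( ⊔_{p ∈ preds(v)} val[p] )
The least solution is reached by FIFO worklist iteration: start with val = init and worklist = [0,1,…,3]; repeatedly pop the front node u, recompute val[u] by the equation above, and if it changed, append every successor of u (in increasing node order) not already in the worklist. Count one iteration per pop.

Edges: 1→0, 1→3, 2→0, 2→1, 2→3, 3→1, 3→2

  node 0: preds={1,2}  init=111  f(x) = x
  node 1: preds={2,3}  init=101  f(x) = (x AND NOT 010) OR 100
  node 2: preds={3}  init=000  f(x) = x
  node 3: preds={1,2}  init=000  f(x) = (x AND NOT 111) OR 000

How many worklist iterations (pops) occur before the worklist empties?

Iteration log — 4 steps:
  step 1. node 0  ⊔preds=101  new=111  stable
  step 2. node 1  ⊔preds=000  new=101  stable
  step 3. node 2  ⊔preds=000  new=000  stable
  step 4. node 3  ⊔preds=101  new=000  stable

Least fixpoint reached:
  node 0: 111
  node 1: 101
  node 2: 000
  node 3: 000

4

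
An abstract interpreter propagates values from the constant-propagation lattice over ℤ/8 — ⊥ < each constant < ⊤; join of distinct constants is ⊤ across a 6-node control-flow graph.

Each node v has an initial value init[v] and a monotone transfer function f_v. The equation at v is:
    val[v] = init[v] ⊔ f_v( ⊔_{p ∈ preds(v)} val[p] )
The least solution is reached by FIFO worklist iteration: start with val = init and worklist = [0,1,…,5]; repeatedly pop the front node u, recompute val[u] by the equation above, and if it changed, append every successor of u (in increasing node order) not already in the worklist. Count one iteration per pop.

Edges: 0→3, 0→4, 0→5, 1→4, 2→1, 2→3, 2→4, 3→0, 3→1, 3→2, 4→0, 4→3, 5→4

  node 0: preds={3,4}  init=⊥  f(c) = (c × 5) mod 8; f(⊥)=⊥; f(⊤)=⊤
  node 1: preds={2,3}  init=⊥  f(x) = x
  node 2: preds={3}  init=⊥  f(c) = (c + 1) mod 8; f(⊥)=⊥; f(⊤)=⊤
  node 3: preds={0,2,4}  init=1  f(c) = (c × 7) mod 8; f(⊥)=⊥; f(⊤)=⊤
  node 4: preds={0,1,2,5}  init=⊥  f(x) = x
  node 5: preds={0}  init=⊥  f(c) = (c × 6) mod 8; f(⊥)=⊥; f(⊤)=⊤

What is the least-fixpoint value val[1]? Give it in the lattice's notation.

Worklist (14 pops):
  #1 pop 0: in=1 → 5 (was ⊥); enqueue []
  #2 pop 1: in=1 → 1 (was ⊥); enqueue []
  #3 pop 2: in=1 → 2 (was ⊥); enqueue [1]
  #4 pop 3: in=⊤ → ⊤ (was 1); enqueue [0,2]
  #5 pop 4: in=⊤ → ⊤ (was ⊥); enqueue [3]
  #6 pop 5: in=5 → 6 (was ⊥); enqueue [4]
  #7 pop 1: in=⊤ → ⊤ (was 1); enqueue []
  #8 pop 0: in=⊤ → ⊤ (was 5); enqueue [5]
  #9 pop 2: in=⊤ → ⊤ (was 2); enqueue [1]
  #10 pop 3: in=⊤ → ⊤ (no change)
  #11 pop 4: in=⊤ → ⊤ (no change)
  #12 pop 5: in=⊤ → ⊤ (was 6); enqueue [4]
  #13 pop 1: in=⊤ → ⊤ (no change)
  #14 pop 4: in=⊤ → ⊤ (no change)

Fixpoint:
  val[0] = ⊤
  val[1] = ⊤
  val[2] = ⊤
  val[3] = ⊤
  val[4] = ⊤
  val[5] = ⊤

⊤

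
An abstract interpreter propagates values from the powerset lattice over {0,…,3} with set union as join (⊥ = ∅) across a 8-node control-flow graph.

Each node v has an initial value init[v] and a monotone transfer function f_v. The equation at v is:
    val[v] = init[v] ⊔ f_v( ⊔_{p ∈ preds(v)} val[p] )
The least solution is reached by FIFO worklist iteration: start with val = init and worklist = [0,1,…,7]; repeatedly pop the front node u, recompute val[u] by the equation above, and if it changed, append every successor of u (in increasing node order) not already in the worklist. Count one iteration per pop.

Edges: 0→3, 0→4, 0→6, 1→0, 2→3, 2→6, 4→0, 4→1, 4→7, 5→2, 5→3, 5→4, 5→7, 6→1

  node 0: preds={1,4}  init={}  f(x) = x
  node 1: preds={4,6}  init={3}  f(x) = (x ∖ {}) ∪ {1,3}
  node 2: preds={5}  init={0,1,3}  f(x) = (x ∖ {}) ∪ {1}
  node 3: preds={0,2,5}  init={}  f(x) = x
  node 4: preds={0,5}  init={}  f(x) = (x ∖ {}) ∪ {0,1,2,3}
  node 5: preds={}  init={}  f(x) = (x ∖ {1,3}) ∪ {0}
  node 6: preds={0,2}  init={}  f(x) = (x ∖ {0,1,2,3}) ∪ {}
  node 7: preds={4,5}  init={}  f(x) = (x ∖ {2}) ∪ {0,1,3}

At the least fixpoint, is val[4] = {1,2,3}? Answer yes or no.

no

Worklist (15 pops):
  #1 pop 0: in={3} → {3} (was {}); enqueue []
  #2 pop 1: in={} → {1,3} (was {3}); enqueue [0]
  #3 pop 2: in={} → {0,1,3} (no change)
  #4 pop 3: in={0,1,3} → {0,1,3} (was {}); enqueue []
  #5 pop 4: in={3} → {0,1,2,3} (was {}); enqueue [1]
  #6 pop 5: in={} → {0} (was {}); enqueue [2,3,4]
  #7 pop 6: in={0,1,3} → {} (no change)
  #8 pop 7: in={0,1,2,3} → {0,1,3} (was {}); enqueue []
  #9 pop 0: in={0,1,2,3} → {0,1,2,3} (was {3}); enqueue [6]
  #10 pop 1: in={0,1,2,3} → {0,1,2,3} (was {1,3}); enqueue [0]
  #11 pop 2: in={0} → {0,1,3} (no change)
  #12 pop 3: in={0,1,2,3} → {0,1,2,3} (was {0,1,3}); enqueue []
  #13 pop 4: in={0,1,2,3} → {0,1,2,3} (no change)
  #14 pop 6: in={0,1,2,3} → {} (no change)
  #15 pop 0: in={0,1,2,3} → {0,1,2,3} (no change)

Fixpoint:
  val[0] = {0,1,2,3}
  val[1] = {0,1,2,3}
  val[2] = {0,1,3}
  val[3] = {0,1,2,3}
  val[4] = {0,1,2,3}
  val[5] = {0}
  val[6] = {}
  val[7] = {0,1,3}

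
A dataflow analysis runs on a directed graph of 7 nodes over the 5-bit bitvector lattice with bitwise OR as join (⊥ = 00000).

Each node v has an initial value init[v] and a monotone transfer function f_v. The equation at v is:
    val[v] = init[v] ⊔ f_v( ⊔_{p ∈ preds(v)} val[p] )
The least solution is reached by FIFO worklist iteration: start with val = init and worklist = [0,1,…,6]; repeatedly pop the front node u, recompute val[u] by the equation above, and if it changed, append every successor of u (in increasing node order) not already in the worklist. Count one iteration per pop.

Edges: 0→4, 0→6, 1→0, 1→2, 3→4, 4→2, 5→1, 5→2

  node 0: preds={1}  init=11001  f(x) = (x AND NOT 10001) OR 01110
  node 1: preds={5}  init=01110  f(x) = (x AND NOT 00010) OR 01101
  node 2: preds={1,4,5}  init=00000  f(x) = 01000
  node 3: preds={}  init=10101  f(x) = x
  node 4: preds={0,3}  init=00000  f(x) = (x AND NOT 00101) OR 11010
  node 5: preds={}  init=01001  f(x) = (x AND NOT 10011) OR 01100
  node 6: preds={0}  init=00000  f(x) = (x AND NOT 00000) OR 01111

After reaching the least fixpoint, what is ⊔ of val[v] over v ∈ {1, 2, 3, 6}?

Trace (10 dequeues):
  [1] u=0 | in 01110 | out 11111 | prev 11001 | push {}
  [2] u=1 | in 01001 | out 01111 | prev 01110 | push {0}
  [3] u=2 | in 01111 | out 01000 | prev 00000 | push {}
  [4] u=3 | in 00000 | out 10101 | ==
  [5] u=4 | in 11111 | out 11010 | prev 00000 | push {2}
  [6] u=5 | in 00000 | out 01101 | prev 01001 | push {1}
  [7] u=6 | in 11111 | out 11111 | prev 00000 | push {}
  [8] u=0 | in 01111 | out 11111 | ==
  [9] u=2 | in 11111 | out 01000 | ==
  [10] u=1 | in 01101 | out 01111 | ==

Converged values:
  [0] 11111
  [1] 01111
  [2] 01000
  [3] 10101
  [4] 11010
  [5] 01101
  [6] 11111

11111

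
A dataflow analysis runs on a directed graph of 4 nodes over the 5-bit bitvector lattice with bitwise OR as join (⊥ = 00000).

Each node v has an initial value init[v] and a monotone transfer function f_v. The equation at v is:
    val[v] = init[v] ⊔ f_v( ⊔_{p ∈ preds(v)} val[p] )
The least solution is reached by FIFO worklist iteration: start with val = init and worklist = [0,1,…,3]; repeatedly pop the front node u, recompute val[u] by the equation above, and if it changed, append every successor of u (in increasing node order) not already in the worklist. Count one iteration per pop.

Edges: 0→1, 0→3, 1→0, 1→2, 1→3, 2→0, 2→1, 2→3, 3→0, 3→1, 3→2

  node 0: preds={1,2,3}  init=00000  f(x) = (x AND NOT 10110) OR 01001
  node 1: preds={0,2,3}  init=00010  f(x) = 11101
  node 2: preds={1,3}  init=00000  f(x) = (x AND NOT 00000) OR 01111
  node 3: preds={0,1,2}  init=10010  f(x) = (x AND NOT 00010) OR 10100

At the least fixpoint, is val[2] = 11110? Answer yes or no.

Trace (7 dequeues):
  [1] u=0 | in 10010 | out 01001 | prev 00000 | push {}
  [2] u=1 | in 11011 | out 11111 | prev 00010 | push {0}
  [3] u=2 | in 11111 | out 11111 | prev 00000 | push {1}
  [4] u=3 | in 11111 | out 11111 | prev 10010 | push {2}
  [5] u=0 | in 11111 | out 01001 | ==
  [6] u=1 | in 11111 | out 11111 | ==
  [7] u=2 | in 11111 | out 11111 | ==

Converged values:
  [0] 01001
  [1] 11111
  [2] 11111
  [3] 11111

no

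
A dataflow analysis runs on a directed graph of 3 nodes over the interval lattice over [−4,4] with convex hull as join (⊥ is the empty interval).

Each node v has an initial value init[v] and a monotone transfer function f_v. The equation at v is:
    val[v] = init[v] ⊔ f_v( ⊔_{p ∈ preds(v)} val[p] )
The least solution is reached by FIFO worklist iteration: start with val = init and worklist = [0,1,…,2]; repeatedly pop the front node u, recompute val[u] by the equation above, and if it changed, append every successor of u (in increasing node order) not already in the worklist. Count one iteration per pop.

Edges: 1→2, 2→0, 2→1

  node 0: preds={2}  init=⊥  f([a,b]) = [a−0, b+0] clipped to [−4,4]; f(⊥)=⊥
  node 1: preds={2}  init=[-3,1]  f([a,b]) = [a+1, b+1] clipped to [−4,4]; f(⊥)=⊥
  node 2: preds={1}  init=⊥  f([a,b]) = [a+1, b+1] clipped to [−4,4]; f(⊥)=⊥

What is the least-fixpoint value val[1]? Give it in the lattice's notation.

[-3,4]

Worklist (9 pops):
  #1 pop 0: in=⊥ → ⊥ (no change)
  #2 pop 1: in=⊥ → [-3,1] (no change)
  #3 pop 2: in=[-3,1] → [-2,2] (was ⊥); enqueue [0,1]
  #4 pop 0: in=[-2,2] → [-2,2] (was ⊥); enqueue []
  #5 pop 1: in=[-2,2] → [-3,3] (was [-3,1]); enqueue [2]
  #6 pop 2: in=[-3,3] → [-2,4] (was [-2,2]); enqueue [0,1]
  #7 pop 0: in=[-2,4] → [-2,4] (was [-2,2]); enqueue []
  #8 pop 1: in=[-2,4] → [-3,4] (was [-3,3]); enqueue [2]
  #9 pop 2: in=[-3,4] → [-2,4] (no change)

Fixpoint:
  val[0] = [-2,4]
  val[1] = [-3,4]
  val[2] = [-2,4]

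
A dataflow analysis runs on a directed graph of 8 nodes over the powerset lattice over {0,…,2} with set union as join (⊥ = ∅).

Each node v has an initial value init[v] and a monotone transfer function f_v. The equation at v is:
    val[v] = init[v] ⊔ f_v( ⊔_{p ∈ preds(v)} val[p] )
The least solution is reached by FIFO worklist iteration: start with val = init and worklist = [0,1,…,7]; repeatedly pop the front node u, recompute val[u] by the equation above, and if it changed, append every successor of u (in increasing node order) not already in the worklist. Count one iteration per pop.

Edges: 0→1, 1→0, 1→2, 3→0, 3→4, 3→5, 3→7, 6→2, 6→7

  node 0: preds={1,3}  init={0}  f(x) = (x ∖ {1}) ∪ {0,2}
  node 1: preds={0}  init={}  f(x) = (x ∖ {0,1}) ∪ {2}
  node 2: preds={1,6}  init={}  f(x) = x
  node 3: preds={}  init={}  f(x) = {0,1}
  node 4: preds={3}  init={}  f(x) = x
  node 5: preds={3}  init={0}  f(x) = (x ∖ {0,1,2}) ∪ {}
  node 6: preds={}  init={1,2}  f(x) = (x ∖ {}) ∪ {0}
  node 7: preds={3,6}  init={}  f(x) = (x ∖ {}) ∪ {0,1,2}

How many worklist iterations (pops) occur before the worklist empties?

10

Trace (10 dequeues):
  [1] u=0 | in {} | out {0,2} | prev {0} | push {}
  [2] u=1 | in {0,2} | out {2} | prev {} | push {0}
  [3] u=2 | in {1,2} | out {1,2} | prev {} | push {}
  [4] u=3 | in {} | out {0,1} | prev {} | push {}
  [5] u=4 | in {0,1} | out {0,1} | prev {} | push {}
  [6] u=5 | in {0,1} | out {0} | ==
  [7] u=6 | in {} | out {0,1,2} | prev {1,2} | push {2}
  [8] u=7 | in {0,1,2} | out {0,1,2} | prev {} | push {}
  [9] u=0 | in {0,1,2} | out {0,2} | ==
  [10] u=2 | in {0,1,2} | out {0,1,2} | prev {1,2} | push {}

Converged values:
  [0] {0,2}
  [1] {2}
  [2] {0,1,2}
  [3] {0,1}
  [4] {0,1}
  [5] {0}
  [6] {0,1,2}
  [7] {0,1,2}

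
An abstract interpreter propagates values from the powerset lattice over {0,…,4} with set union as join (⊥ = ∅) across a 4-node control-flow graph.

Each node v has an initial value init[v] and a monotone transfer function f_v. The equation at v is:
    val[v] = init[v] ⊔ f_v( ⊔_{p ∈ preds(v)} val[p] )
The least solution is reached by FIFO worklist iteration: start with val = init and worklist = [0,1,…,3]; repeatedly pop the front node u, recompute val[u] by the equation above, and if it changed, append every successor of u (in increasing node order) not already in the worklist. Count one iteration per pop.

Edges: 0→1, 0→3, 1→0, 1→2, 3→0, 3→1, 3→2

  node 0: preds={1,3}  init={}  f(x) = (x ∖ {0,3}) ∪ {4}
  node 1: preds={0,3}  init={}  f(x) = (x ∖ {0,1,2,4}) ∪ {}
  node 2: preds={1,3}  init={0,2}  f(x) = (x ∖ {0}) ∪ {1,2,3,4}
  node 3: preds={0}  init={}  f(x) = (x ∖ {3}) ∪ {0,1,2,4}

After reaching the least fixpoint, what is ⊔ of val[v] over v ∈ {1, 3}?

Iteration log — 8 steps:
  step 1. node 0  ⊔preds={}  new={4}  old={}  +wl: 
  step 2. node 1  ⊔preds={4}  new={}  stable
  step 3. node 2  ⊔preds={}  new={0,1,2,3,4}  old={0,2}  +wl: 
  step 4. node 3  ⊔preds={4}  new={0,1,2,4}  old={}  +wl: 0,1,2
  step 5. node 0  ⊔preds={0,1,2,4}  new={1,2,4}  old={4}  +wl: 3
  step 6. node 1  ⊔preds={0,1,2,4}  new={}  stable
  step 7. node 2  ⊔preds={0,1,2,4}  new={0,1,2,3,4}  stable
  step 8. node 3  ⊔preds={1,2,4}  new={0,1,2,4}  stable

Least fixpoint reached:
  node 0: {1,2,4}
  node 1: {}
  node 2: {0,1,2,3,4}
  node 3: {0,1,2,4}

{0,1,2,4}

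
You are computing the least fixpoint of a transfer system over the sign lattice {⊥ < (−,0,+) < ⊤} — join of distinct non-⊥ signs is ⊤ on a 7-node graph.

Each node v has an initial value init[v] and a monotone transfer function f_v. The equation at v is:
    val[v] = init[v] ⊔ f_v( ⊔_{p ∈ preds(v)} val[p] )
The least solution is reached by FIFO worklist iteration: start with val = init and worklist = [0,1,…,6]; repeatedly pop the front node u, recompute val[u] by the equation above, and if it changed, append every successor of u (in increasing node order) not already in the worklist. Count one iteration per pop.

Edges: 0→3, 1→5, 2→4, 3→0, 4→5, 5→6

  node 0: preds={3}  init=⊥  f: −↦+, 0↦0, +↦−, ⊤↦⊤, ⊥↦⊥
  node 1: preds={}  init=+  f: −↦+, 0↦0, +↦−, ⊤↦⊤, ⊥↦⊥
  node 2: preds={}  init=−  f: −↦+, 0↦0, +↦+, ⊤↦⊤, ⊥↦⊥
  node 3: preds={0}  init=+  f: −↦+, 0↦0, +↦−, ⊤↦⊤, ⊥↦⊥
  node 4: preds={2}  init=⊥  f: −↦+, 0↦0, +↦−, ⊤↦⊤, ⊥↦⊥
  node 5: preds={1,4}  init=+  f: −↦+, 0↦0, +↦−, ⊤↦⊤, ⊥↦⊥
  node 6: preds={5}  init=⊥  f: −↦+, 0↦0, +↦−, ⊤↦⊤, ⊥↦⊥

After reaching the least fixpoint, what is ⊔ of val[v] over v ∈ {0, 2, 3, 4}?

Worklist (7 pops):
  #1 pop 0: in=+ → − (was ⊥); enqueue []
  #2 pop 1: in=⊥ → + (no change)
  #3 pop 2: in=⊥ → − (no change)
  #4 pop 3: in=− → + (no change)
  #5 pop 4: in=− → + (was ⊥); enqueue []
  #6 pop 5: in=+ → ⊤ (was +); enqueue []
  #7 pop 6: in=⊤ → ⊤ (was ⊥); enqueue []

Fixpoint:
  val[0] = −
  val[1] = +
  val[2] = −
  val[3] = +
  val[4] = +
  val[5] = ⊤
  val[6] = ⊤

⊤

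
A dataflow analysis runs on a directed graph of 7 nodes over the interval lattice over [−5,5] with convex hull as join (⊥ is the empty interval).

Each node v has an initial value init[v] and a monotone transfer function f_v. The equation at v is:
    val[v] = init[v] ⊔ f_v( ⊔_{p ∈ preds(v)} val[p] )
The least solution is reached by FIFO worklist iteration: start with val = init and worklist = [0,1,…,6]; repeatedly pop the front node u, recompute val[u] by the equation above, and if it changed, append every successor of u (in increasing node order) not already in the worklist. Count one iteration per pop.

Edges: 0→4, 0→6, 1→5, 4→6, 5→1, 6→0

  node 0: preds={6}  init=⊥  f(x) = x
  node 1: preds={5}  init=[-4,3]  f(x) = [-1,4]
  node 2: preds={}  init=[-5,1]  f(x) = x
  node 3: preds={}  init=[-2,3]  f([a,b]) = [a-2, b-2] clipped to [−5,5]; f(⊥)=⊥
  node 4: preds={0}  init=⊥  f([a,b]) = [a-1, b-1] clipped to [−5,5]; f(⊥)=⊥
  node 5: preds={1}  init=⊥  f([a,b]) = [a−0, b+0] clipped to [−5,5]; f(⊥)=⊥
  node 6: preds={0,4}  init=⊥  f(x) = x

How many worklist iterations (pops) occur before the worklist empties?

8

Iteration log — 8 steps:
  step 1. node 0  ⊔preds=⊥  new=⊥  stable
  step 2. node 1  ⊔preds=⊥  new=[-4,4]  old=[-4,3]  +wl: 
  step 3. node 2  ⊔preds=⊥  new=[-5,1]  stable
  step 4. node 3  ⊔preds=⊥  new=[-2,3]  stable
  step 5. node 4  ⊔preds=⊥  new=⊥  stable
  step 6. node 5  ⊔preds=[-4,4]  new=[-4,4]  old=⊥  +wl: 1
  step 7. node 6  ⊔preds=⊥  new=⊥  stable
  step 8. node 1  ⊔preds=[-4,4]  new=[-4,4]  stable

Least fixpoint reached:
  node 0: ⊥
  node 1: [-4,4]
  node 2: [-5,1]
  node 3: [-2,3]
  node 4: ⊥
  node 5: [-4,4]
  node 6: ⊥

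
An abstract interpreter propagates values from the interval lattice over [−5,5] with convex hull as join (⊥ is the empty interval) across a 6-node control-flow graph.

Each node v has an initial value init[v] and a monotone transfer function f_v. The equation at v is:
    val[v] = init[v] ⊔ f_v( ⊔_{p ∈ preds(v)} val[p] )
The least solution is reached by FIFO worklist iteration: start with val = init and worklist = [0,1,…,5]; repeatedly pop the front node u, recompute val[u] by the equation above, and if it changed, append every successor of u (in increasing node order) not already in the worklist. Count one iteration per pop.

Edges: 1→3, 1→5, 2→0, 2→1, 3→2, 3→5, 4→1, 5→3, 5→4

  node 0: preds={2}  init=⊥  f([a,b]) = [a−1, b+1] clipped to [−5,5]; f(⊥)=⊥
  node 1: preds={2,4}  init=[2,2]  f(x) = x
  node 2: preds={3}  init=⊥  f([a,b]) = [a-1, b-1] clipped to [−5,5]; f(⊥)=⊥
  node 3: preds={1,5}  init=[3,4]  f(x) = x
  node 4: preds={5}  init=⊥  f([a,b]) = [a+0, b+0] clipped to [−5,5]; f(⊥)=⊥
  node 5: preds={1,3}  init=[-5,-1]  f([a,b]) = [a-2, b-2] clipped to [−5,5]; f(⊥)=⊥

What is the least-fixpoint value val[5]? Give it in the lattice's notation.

Trace (14 dequeues):
  [1] u=0 | in ⊥ | out ⊥ | ==
  [2] u=1 | in ⊥ | out [2,2] | ==
  [3] u=2 | in [3,4] | out [2,3] | prev ⊥ | push {0,1}
  [4] u=3 | in [-5,2] | out [-5,4] | prev [3,4] | push {2}
  [5] u=4 | in [-5,-1] | out [-5,-1] | prev ⊥ | push {}
  [6] u=5 | in [-5,4] | out [-5,2] | prev [-5,-1] | push {3,4}
  [7] u=0 | in [2,3] | out [1,4] | prev ⊥ | push {}
  [8] u=1 | in [-5,3] | out [-5,3] | prev [2,2] | push {5}
  [9] u=2 | in [-5,4] | out [-5,3] | prev [2,3] | push {0,1}
  [10] u=3 | in [-5,3] | out [-5,4] | ==
  [11] u=4 | in [-5,2] | out [-5,2] | prev [-5,-1] | push {}
  [12] u=5 | in [-5,4] | out [-5,2] | ==
  [13] u=0 | in [-5,3] | out [-5,4] | prev [1,4] | push {}
  [14] u=1 | in [-5,3] | out [-5,3] | ==

Converged values:
  [0] [-5,4]
  [1] [-5,3]
  [2] [-5,3]
  [3] [-5,4]
  [4] [-5,2]
  [5] [-5,2]

[-5,2]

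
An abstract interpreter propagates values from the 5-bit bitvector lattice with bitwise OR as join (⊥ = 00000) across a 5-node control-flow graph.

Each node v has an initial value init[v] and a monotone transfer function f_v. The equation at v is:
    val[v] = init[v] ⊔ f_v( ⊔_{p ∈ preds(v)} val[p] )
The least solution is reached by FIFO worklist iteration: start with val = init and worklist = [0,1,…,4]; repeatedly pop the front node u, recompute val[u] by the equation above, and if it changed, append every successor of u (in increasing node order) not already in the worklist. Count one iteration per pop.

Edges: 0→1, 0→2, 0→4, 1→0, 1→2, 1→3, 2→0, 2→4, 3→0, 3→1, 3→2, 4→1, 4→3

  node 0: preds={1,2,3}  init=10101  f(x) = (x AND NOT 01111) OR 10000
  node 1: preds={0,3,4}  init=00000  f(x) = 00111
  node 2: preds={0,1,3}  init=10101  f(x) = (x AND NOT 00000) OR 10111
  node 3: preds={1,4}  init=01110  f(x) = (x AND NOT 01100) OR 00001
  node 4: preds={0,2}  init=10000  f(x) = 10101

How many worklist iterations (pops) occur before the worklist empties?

9

Iteration log — 9 steps:
  step 1. node 0  ⊔preds=11111  new=10101  stable
  step 2. node 1  ⊔preds=11111  new=00111  old=00000  +wl: 0
  step 3. node 2  ⊔preds=11111  new=11111  old=10101  +wl: 
  step 4. node 3  ⊔preds=10111  new=11111  old=01110  +wl: 1,2
  step 5. node 4  ⊔preds=11111  new=10101  old=10000  +wl: 3
  step 6. node 0  ⊔preds=11111  new=10101  stable
  step 7. node 1  ⊔preds=11111  new=00111  stable
  step 8. node 2  ⊔preds=11111  new=11111  stable
  step 9. node 3  ⊔preds=10111  new=11111  stable

Least fixpoint reached:
  node 0: 10101
  node 1: 00111
  node 2: 11111
  node 3: 11111
  node 4: 10101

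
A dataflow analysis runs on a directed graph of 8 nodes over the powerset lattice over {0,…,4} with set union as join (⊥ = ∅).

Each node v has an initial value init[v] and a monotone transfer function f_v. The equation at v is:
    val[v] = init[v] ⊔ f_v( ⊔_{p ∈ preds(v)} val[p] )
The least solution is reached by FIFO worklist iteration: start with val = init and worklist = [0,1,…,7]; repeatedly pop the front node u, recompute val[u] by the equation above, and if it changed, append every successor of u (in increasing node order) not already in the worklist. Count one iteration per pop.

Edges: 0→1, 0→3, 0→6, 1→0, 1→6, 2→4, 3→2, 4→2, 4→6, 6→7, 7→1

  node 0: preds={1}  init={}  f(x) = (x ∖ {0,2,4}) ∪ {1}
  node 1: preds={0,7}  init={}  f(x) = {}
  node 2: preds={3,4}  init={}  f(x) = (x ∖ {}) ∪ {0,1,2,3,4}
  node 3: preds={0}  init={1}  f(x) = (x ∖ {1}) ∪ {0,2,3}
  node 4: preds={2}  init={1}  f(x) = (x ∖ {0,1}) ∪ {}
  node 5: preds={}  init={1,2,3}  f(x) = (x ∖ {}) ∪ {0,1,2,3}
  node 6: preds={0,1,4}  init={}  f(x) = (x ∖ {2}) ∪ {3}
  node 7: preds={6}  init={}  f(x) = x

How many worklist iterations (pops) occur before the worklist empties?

10

Trace (10 dequeues):
  [1] u=0 | in {} | out {1} | prev {} | push {}
  [2] u=1 | in {1} | out {} | ==
  [3] u=2 | in {1} | out {0,1,2,3,4} | prev {} | push {}
  [4] u=3 | in {1} | out {0,1,2,3} | prev {1} | push {2}
  [5] u=4 | in {0,1,2,3,4} | out {1,2,3,4} | prev {1} | push {}
  [6] u=5 | in {} | out {0,1,2,3} | prev {1,2,3} | push {}
  [7] u=6 | in {1,2,3,4} | out {1,3,4} | prev {} | push {}
  [8] u=7 | in {1,3,4} | out {1,3,4} | prev {} | push {1}
  [9] u=2 | in {0,1,2,3,4} | out {0,1,2,3,4} | ==
  [10] u=1 | in {1,3,4} | out {} | ==

Converged values:
  [0] {1}
  [1] {}
  [2] {0,1,2,3,4}
  [3] {0,1,2,3}
  [4] {1,2,3,4}
  [5] {0,1,2,3}
  [6] {1,3,4}
  [7] {1,3,4}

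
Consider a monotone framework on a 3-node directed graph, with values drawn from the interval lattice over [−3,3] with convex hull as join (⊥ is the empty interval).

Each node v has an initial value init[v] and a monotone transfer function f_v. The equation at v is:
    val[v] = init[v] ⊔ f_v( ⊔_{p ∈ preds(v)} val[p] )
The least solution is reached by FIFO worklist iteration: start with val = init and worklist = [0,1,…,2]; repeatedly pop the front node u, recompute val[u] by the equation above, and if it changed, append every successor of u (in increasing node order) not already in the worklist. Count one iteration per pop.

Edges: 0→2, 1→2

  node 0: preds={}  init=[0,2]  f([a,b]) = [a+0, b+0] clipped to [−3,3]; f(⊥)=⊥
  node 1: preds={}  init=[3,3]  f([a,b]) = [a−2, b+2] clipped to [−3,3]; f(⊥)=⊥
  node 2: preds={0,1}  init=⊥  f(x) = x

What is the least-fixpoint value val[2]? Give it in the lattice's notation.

[0,3]

Worklist (3 pops):
  #1 pop 0: in=⊥ → [0,2] (no change)
  #2 pop 1: in=⊥ → [3,3] (no change)
  #3 pop 2: in=[0,3] → [0,3] (was ⊥); enqueue []

Fixpoint:
  val[0] = [0,2]
  val[1] = [3,3]
  val[2] = [0,3]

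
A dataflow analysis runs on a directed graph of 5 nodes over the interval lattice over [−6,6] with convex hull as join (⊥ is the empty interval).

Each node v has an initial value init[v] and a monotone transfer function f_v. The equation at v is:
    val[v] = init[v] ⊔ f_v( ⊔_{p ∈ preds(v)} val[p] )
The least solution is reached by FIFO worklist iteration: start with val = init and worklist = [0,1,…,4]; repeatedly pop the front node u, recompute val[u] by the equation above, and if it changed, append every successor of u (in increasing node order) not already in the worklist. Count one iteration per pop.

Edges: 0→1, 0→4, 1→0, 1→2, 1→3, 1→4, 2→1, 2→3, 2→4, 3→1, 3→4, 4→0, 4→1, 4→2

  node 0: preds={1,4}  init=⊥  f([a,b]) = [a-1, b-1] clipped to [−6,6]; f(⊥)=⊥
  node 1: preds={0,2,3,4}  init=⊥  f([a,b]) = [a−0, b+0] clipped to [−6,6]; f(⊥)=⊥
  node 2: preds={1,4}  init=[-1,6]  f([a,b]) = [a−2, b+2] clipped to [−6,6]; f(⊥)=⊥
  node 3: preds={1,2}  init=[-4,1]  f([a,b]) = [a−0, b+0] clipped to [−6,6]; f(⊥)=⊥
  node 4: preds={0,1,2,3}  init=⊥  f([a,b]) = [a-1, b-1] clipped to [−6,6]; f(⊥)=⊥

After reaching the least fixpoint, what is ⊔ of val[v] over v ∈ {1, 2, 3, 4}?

Iteration log — 11 steps:
  step 1. node 0  ⊔preds=⊥  new=⊥  stable
  step 2. node 1  ⊔preds=[-4,6]  new=[-4,6]  old=⊥  +wl: 0
  step 3. node 2  ⊔preds=[-4,6]  new=[-6,6]  old=[-1,6]  +wl: 1
  step 4. node 3  ⊔preds=[-6,6]  new=[-6,6]  old=[-4,1]  +wl: 
  step 5. node 4  ⊔preds=[-6,6]  new=[-6,5]  old=⊥  +wl: 2
  step 6. node 0  ⊔preds=[-6,6]  new=[-6,5]  old=⊥  +wl: 4
  step 7. node 1  ⊔preds=[-6,6]  new=[-6,6]  old=[-4,6]  +wl: 0,3
  step 8. node 2  ⊔preds=[-6,6]  new=[-6,6]  stable
  step 9. node 4  ⊔preds=[-6,6]  new=[-6,5]  stable
  step 10. node 0  ⊔preds=[-6,6]  new=[-6,5]  stable
  step 11. node 3  ⊔preds=[-6,6]  new=[-6,6]  stable

Least fixpoint reached:
  node 0: [-6,5]
  node 1: [-6,6]
  node 2: [-6,6]
  node 3: [-6,6]
  node 4: [-6,5]

[-6,6]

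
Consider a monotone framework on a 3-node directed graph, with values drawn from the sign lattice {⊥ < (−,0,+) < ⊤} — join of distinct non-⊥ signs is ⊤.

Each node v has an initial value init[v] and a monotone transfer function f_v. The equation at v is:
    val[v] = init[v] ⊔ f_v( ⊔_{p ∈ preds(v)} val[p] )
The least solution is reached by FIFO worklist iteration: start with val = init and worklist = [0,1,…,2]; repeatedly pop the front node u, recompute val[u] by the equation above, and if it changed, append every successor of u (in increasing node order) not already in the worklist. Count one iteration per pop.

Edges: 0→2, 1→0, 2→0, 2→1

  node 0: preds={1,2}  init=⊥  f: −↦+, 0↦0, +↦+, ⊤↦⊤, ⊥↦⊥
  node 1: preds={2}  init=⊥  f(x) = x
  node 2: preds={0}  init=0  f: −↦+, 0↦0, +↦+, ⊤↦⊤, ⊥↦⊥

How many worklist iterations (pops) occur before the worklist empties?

Worklist (4 pops):
  #1 pop 0: in=0 → 0 (was ⊥); enqueue []
  #2 pop 1: in=0 → 0 (was ⊥); enqueue [0]
  #3 pop 2: in=0 → 0 (no change)
  #4 pop 0: in=0 → 0 (no change)

Fixpoint:
  val[0] = 0
  val[1] = 0
  val[2] = 0

4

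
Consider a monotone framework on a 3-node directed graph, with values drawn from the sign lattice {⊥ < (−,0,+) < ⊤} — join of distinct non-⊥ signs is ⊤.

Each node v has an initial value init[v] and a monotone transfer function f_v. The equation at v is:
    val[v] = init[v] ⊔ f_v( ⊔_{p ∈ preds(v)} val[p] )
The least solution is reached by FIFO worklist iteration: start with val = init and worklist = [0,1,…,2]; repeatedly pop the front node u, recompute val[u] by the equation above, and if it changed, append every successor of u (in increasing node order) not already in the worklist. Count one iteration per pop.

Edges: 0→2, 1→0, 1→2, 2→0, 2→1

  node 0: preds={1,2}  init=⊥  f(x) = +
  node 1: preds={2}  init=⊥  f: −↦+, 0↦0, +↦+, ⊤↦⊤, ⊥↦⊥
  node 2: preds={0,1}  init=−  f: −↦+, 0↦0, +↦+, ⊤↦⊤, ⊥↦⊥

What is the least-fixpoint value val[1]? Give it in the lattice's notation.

⊤

Worklist (7 pops):
  #1 pop 0: in=− → + (was ⊥); enqueue []
  #2 pop 1: in=− → + (was ⊥); enqueue [0]
  #3 pop 2: in=+ → ⊤ (was −); enqueue [1]
  #4 pop 0: in=⊤ → + (no change)
  #5 pop 1: in=⊤ → ⊤ (was +); enqueue [0,2]
  #6 pop 0: in=⊤ → + (no change)
  #7 pop 2: in=⊤ → ⊤ (no change)

Fixpoint:
  val[0] = +
  val[1] = ⊤
  val[2] = ⊤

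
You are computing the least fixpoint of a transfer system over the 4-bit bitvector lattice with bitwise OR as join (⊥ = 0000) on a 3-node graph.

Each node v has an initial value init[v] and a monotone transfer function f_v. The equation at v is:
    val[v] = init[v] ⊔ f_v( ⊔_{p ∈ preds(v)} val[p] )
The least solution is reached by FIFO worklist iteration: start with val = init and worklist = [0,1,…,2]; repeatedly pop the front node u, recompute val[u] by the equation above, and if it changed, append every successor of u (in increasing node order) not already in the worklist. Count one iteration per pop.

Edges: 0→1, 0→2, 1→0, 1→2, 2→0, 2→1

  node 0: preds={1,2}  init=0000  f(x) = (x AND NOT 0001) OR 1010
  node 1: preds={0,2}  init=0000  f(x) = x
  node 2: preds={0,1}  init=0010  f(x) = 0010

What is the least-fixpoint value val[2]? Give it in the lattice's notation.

Trace (4 dequeues):
  [1] u=0 | in 0010 | out 1010 | prev 0000 | push {}
  [2] u=1 | in 1010 | out 1010 | prev 0000 | push {0}
  [3] u=2 | in 1010 | out 0010 | ==
  [4] u=0 | in 1010 | out 1010 | ==

Converged values:
  [0] 1010
  [1] 1010
  [2] 0010

0010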